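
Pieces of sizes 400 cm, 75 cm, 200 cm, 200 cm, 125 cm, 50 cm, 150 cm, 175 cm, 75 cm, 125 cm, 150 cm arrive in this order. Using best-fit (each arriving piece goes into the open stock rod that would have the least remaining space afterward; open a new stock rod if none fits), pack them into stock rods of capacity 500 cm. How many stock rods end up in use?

  400 → stock rod 1 (new)  [load 400/500]
  75 → stock rod 1  [load 475/500]
  200 → stock rod 2 (new)  [load 200/500]
  200 → stock rod 2  [load 400/500]
  125 → stock rod 3 (new)  [load 125/500]
  50 → stock rod 2  [load 450/500]
  150 → stock rod 3  [load 275/500]
  175 → stock rod 3  [load 450/500]
  75 → stock rod 4 (new)  [load 75/500]
  125 → stock rod 4  [load 200/500]
  150 → stock rod 4  [load 350/500]
4 stock rods opened.

4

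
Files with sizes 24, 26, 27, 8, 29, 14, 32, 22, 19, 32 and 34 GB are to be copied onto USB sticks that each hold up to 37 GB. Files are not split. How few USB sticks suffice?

9

Total = 34 + 32 + 32 + 29 + 27 + 26 + 24 + 22 + 19 + 14 + 8 = 267 GB.
Lower bound: ⌈267/37⌉ = 8 USB sticks.
Also, 9 files each exceed 37/2 GB, and no two of those can share a USB stick, so at least 9 USB sticks are needed.
A packing using 9 USB sticks:
  USB stick 1: 34 = 34
  USB stick 2: 32 = 32
  USB stick 3: 32 = 32
  USB stick 4: 29 + 8 = 37
  USB stick 5: 27 = 27
  USB stick 6: 26 = 26
  USB stick 7: 24 = 24
  USB stick 8: 22 + 14 = 36
  USB stick 9: 19 = 19
This matches the lower bound, so 9 is optimal.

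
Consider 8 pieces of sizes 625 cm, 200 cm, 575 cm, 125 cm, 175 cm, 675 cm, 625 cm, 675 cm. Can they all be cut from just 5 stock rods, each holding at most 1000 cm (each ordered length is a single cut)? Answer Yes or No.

A valid assignment using 5 stock rods:
  stock rod 1: 675 + 200 + 125 = 1000
  stock rod 2: 675 + 175 = 850
  stock rod 3: 625 = 625
  stock rod 4: 625 = 625
  stock rod 5: 575 = 575
Every load is within 1000 cm, so 5 stock rods suffice.

Yes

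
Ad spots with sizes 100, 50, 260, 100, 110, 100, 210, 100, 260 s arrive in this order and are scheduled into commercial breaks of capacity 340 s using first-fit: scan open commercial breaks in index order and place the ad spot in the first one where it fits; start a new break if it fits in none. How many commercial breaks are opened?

5

  100 → break 1 (new)  [load 100/340]
  50 → break 1  [load 150/340]
  260 → break 2 (new)  [load 260/340]
  100 → break 1  [load 250/340]
  110 → break 3 (new)  [load 110/340]
  100 → break 3  [load 210/340]
  210 → break 4 (new)  [load 210/340]
  100 → break 3  [load 310/340]
  260 → break 5 (new)  [load 260/340]
5 commercial breaks opened.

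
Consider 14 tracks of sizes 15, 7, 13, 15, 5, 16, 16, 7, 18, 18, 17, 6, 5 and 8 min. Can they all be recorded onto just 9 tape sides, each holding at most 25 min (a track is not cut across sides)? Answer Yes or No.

Yes

A valid assignment using 8 tape sides:
  side 1: 18 + 7 = 25
  side 2: 18 + 7 = 25
  side 3: 17 + 8 = 25
  side 4: 16 + 6 = 22
  side 5: 16 + 5 = 21
  side 6: 15 + 5 = 20
  side 7: 15 = 15
  side 8: 13 = 13
That uses only 8 ≤ 9, so 9 tape sides are enough.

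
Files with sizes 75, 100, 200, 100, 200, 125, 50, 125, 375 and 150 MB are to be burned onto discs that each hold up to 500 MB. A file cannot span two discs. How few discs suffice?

3

Total = 375 + 200 + 200 + 150 + 125 + 125 + 100 + 100 + 75 + 50 = 1500 MB.
Lower bound: ⌈1500/500⌉ = 3 discs.
A packing using 3 discs:
  disc 1: 375 + 125 = 500
  disc 2: 200 + 200 + 100 = 500
  disc 3: 150 + 125 + 100 + 75 + 50 = 500
This matches the lower bound, so 3 is optimal.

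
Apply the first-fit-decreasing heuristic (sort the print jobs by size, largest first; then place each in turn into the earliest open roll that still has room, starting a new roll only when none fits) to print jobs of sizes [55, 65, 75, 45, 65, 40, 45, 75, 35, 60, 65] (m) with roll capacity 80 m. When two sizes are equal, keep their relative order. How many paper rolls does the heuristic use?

10

Sorted descending: 75, 75, 65, 65, 65, 60, 55, 45, 45, 40, 35.
  75 → roll 1 (new)  [load 75/80]
  75 → roll 2 (new)  [load 75/80]
  65 → roll 3 (new)  [load 65/80]
  65 → roll 4 (new)  [load 65/80]
  65 → roll 5 (new)  [load 65/80]
  60 → roll 6 (new)  [load 60/80]
  55 → roll 7 (new)  [load 55/80]
  45 → roll 8 (new)  [load 45/80]
  45 → roll 9 (new)  [load 45/80]
  40 → roll 10 (new)  [load 40/80]
  35 → roll 8  [load 80/80]
10 paper rolls opened.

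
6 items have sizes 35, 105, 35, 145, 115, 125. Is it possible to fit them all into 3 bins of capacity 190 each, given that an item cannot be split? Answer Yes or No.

Total = 560; ⌈560/190⌉ = 3.
4 items each exceed half the capacity and cannot share a bin, forcing at least 4 bins.
At least 4 bins are required, but only 3 are allowed.

No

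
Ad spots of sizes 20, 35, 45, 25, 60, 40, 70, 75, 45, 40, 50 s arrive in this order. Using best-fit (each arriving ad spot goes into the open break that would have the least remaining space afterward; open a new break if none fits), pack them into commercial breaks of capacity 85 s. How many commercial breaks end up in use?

  20 → break 1 (new)  [load 20/85]
  35 → break 1  [load 55/85]
  45 → break 2 (new)  [load 45/85]
  25 → break 1  [load 80/85]
  60 → break 3 (new)  [load 60/85]
  40 → break 2  [load 85/85]
  70 → break 4 (new)  [load 70/85]
  75 → break 5 (new)  [load 75/85]
  45 → break 6 (new)  [load 45/85]
  40 → break 6  [load 85/85]
  50 → break 7 (new)  [load 50/85]
7 commercial breaks opened.

7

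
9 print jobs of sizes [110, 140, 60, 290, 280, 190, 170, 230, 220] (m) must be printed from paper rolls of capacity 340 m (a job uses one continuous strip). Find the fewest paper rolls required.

6

Total = 290 + 280 + 230 + 220 + 190 + 170 + 140 + 110 + 60 = 1690 m.
Lower bound: ⌈1690/340⌉ = 5 paper rolls.
A packing using 6 paper rolls:
  roll 1: 290 = 290
  roll 2: 280 + 60 = 340
  roll 3: 230 + 110 = 340
  roll 4: 220 = 220
  roll 5: 190 + 140 = 330
  roll 6: 170 = 170
No arrangement into 5 paper rolls stays within capacity, so 6 is optimal.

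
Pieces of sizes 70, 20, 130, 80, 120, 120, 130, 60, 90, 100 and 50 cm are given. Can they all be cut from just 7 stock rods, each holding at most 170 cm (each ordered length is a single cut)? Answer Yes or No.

A valid assignment using 7 stock rods:
  stock rod 1: 130 + 20 = 150
  stock rod 2: 130 = 130
  stock rod 3: 120 + 50 = 170
  stock rod 4: 120 = 120
  stock rod 5: 100 + 70 = 170
  stock rod 6: 90 + 80 = 170
  stock rod 7: 60 = 60
Every load is within 170 cm, so 7 stock rods suffice.

Yes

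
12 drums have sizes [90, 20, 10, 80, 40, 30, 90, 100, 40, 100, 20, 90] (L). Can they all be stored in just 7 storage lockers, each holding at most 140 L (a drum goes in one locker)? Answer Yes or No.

A valid assignment using 6 storage lockers:
  locker 1: 100 + 40 = 140
  locker 2: 100 + 40 = 140
  locker 3: 90 + 30 + 20 = 140
  locker 4: 90 + 20 + 10 = 120
  locker 5: 90 = 90
  locker 6: 80 = 80
That uses only 6 ≤ 7, so 7 storage lockers are enough.

Yes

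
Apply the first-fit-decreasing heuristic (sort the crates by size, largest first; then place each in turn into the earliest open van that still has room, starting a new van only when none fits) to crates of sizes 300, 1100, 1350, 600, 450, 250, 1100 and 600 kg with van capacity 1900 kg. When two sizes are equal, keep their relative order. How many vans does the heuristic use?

4

Sorted descending: 1350, 1100, 1100, 600, 600, 450, 300, 250.
  1350 → van 1 (new)  [load 1350/1900]
  1100 → van 2 (new)  [load 1100/1900]
  1100 → van 3 (new)  [load 1100/1900]
  600 → van 2  [load 1700/1900]
  600 → van 3  [load 1700/1900]
  450 → van 1  [load 1800/1900]
  300 → van 4 (new)  [load 300/1900]
  250 → van 4  [load 550/1900]
4 vans opened.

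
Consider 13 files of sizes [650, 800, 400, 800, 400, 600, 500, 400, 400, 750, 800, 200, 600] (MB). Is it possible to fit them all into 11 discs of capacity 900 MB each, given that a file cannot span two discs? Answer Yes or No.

Yes

A valid assignment using 10 discs:
  disc 1: 800 = 800
  disc 2: 800 = 800
  disc 3: 800 = 800
  disc 4: 750 = 750
  disc 5: 650 + 200 = 850
  disc 6: 600 = 600
  disc 7: 600 = 600
  disc 8: 500 + 400 = 900
  disc 9: 400 + 400 = 800
  disc 10: 400 = 400
That uses only 10 ≤ 11, so 11 discs are enough.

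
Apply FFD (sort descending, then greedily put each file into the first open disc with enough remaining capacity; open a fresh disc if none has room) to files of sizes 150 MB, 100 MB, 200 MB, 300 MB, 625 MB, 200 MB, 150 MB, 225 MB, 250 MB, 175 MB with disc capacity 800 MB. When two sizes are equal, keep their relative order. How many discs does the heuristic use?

3

Sorted descending: 625, 300, 250, 225, 200, 200, 175, 150, 150, 100.
  625 → disc 1 (new)  [load 625/800]
  300 → disc 2 (new)  [load 300/800]
  250 → disc 2  [load 550/800]
  225 → disc 2  [load 775/800]
  200 → disc 3 (new)  [load 200/800]
  200 → disc 3  [load 400/800]
  175 → disc 1  [load 800/800]
  150 → disc 3  [load 550/800]
  150 → disc 3  [load 700/800]
  100 → disc 3  [load 800/800]
3 discs opened.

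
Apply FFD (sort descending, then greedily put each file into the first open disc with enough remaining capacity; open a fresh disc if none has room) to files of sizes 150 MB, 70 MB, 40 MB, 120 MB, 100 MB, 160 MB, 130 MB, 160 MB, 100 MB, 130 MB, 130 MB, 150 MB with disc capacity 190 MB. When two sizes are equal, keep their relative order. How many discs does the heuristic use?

Sorted descending: 160, 160, 150, 150, 130, 130, 130, 120, 100, 100, 70, 40.
  160 → disc 1 (new)  [load 160/190]
  160 → disc 2 (new)  [load 160/190]
  150 → disc 3 (new)  [load 150/190]
  150 → disc 4 (new)  [load 150/190]
  130 → disc 5 (new)  [load 130/190]
  130 → disc 6 (new)  [load 130/190]
  130 → disc 7 (new)  [load 130/190]
  120 → disc 8 (new)  [load 120/190]
  100 → disc 9 (new)  [load 100/190]
  100 → disc 10 (new)  [load 100/190]
  70 → disc 8  [load 190/190]
  40 → disc 3  [load 190/190]
10 discs opened.

10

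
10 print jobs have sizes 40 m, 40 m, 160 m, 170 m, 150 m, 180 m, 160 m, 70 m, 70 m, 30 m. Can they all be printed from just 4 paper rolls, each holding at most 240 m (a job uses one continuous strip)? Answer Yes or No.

Total = 1070 m; ⌈1070/240⌉ = 5.
At least 5 paper rolls are required, but only 4 are allowed.

No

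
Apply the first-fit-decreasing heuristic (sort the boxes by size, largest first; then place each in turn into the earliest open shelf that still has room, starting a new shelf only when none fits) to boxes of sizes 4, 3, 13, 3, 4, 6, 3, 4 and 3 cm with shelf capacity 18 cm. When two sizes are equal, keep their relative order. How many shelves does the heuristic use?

3

Sorted descending: 13, 6, 4, 4, 4, 3, 3, 3, 3.
  13 → shelf 1 (new)  [load 13/18]
  6 → shelf 2 (new)  [load 6/18]
  4 → shelf 1  [load 17/18]
  4 → shelf 2  [load 10/18]
  4 → shelf 2  [load 14/18]
  3 → shelf 2  [load 17/18]
  3 → shelf 3 (new)  [load 3/18]
  3 → shelf 3  [load 6/18]
  3 → shelf 3  [load 9/18]
3 shelves opened.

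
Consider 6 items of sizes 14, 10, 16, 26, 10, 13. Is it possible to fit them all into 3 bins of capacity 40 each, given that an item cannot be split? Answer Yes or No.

Yes

A valid assignment using 3 bins:
  bin 1: 26 + 14 = 40
  bin 2: 16 + 13 + 10 = 39
  bin 3: 10 = 10
Every load is within 40, so 3 bins suffice.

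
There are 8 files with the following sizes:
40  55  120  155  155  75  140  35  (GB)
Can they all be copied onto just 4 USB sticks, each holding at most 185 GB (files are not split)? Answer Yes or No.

Total = 775 GB; ⌈775/185⌉ = 5.
At least 5 USB sticks are required, but only 4 are allowed.

No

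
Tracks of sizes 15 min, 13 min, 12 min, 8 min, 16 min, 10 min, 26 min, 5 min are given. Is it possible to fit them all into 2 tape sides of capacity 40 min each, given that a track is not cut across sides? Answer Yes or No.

Total = 105 min; ⌈105/40⌉ = 3.
At least 3 tape sides are required, but only 2 are allowed.

No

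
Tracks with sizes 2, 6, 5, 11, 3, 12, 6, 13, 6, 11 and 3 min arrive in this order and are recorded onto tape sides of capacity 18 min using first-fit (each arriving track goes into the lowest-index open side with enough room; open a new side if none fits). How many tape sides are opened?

5

  2 → side 1 (new)  [load 2/18]
  6 → side 1  [load 8/18]
  5 → side 1  [load 13/18]
  11 → side 2 (new)  [load 11/18]
  3 → side 1  [load 16/18]
  12 → side 3 (new)  [load 12/18]
  6 → side 2  [load 17/18]
  13 → side 4 (new)  [load 13/18]
  6 → side 3  [load 18/18]
  11 → side 5 (new)  [load 11/18]
  3 → side 4  [load 16/18]
5 tape sides opened.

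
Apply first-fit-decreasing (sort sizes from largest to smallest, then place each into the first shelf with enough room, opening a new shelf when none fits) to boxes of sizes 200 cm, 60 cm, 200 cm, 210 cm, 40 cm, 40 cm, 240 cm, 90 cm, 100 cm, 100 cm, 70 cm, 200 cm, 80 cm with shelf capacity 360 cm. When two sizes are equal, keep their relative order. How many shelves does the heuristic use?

5

Sorted descending: 240, 210, 200, 200, 200, 100, 100, 90, 80, 70, 60, 40, 40.
  240 → shelf 1 (new)  [load 240/360]
  210 → shelf 2 (new)  [load 210/360]
  200 → shelf 3 (new)  [load 200/360]
  200 → shelf 4 (new)  [load 200/360]
  200 → shelf 5 (new)  [load 200/360]
  100 → shelf 1  [load 340/360]
  100 → shelf 2  [load 310/360]
  90 → shelf 3  [load 290/360]
  80 → shelf 4  [load 280/360]
  70 → shelf 3  [load 360/360]
  60 → shelf 4  [load 340/360]
  40 → shelf 2  [load 350/360]
  40 → shelf 5  [load 240/360]
5 shelves opened.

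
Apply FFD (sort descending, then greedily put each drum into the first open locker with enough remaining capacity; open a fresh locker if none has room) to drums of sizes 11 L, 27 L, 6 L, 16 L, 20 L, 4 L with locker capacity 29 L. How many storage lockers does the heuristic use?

Sorted descending: 27, 20, 16, 11, 6, 4.
  27 → locker 1 (new)  [load 27/29]
  20 → locker 2 (new)  [load 20/29]
  16 → locker 3 (new)  [load 16/29]
  11 → locker 3  [load 27/29]
  6 → locker 2  [load 26/29]
  4 → locker 4 (new)  [load 4/29]
4 storage lockers opened.

4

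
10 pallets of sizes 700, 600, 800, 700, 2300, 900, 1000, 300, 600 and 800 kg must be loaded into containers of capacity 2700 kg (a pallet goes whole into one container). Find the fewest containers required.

Total = 2300 + 1000 + 900 + 800 + 800 + 700 + 700 + 600 + 600 + 300 = 8700 kg.
Lower bound: ⌈8700/2700⌉ = 4 containers.
A packing using 4 containers:
  container 1: 2300 + 300 = 2600
  container 2: 1000 + 900 + 800 = 2700
  container 3: 800 + 700 + 700 = 2200
  container 4: 600 + 600 = 1200
This matches the lower bound, so 4 is optimal.

4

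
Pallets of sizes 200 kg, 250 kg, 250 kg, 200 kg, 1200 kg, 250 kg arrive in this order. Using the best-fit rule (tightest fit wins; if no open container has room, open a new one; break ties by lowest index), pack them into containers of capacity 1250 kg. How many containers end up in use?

  200 → container 1 (new)  [load 200/1250]
  250 → container 1  [load 450/1250]
  250 → container 1  [load 700/1250]
  200 → container 1  [load 900/1250]
  1200 → container 2 (new)  [load 1200/1250]
  250 → container 1  [load 1150/1250]
2 containers opened.

2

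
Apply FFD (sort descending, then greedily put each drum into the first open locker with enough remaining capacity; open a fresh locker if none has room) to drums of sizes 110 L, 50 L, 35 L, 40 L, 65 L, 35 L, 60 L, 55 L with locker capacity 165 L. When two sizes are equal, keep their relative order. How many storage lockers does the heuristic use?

Sorted descending: 110, 65, 60, 55, 50, 40, 35, 35.
  110 → locker 1 (new)  [load 110/165]
  65 → locker 2 (new)  [load 65/165]
  60 → locker 2  [load 125/165]
  55 → locker 1  [load 165/165]
  50 → locker 3 (new)  [load 50/165]
  40 → locker 2  [load 165/165]
  35 → locker 3  [load 85/165]
  35 → locker 3  [load 120/165]
3 storage lockers opened.

3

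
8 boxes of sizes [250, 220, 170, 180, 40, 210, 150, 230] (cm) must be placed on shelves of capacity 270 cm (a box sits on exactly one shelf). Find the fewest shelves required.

7

Total = 250 + 230 + 220 + 210 + 180 + 170 + 150 + 40 = 1450 cm.
Lower bound: ⌈1450/270⌉ = 6 shelves.
Also, 7 boxes each exceed 135 cm, and no two of those can share a shelf, so at least 7 shelves are needed.
A packing using 7 shelves:
  shelf 1: 250 = 250
  shelf 2: 230 + 40 = 270
  shelf 3: 220 = 220
  shelf 4: 210 = 210
  shelf 5: 180 = 180
  shelf 6: 170 = 170
  shelf 7: 150 = 150
This matches the lower bound, so 7 is optimal.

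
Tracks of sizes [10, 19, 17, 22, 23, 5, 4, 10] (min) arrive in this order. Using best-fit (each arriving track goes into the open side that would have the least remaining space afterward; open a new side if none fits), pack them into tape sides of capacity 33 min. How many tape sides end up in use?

  10 → side 1 (new)  [load 10/33]
  19 → side 1  [load 29/33]
  17 → side 2 (new)  [load 17/33]
  22 → side 3 (new)  [load 22/33]
  23 → side 4 (new)  [load 23/33]
  5 → side 4  [load 28/33]
  4 → side 1  [load 33/33]
  10 → side 3  [load 32/33]
4 tape sides opened.

4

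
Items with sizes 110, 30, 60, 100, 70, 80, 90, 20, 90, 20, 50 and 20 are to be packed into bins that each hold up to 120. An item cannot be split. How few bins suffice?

Total = 110 + 100 + 90 + 90 + 80 + 70 + 60 + 50 + 30 + 20 + 20 + 20 = 740.
Lower bound: ⌈740/120⌉ = 7 bins.
A packing using 7 bins:
  bin 1: 110 = 110
  bin 2: 100 + 20 = 120
  bin 3: 90 + 30 = 120
  bin 4: 90 + 20 = 110
  bin 5: 80 + 20 = 100
  bin 6: 70 + 50 = 120
  bin 7: 60 = 60
This matches the lower bound, so 7 is optimal.

7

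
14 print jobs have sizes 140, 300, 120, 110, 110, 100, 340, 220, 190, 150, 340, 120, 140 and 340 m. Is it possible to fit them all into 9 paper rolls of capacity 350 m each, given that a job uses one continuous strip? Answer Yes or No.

A valid assignment using 9 paper rolls:
  roll 1: 340 = 340
  roll 2: 340 = 340
  roll 3: 340 = 340
  roll 4: 300 = 300
  roll 5: 220 + 120 = 340
  roll 6: 190 + 150 = 340
  roll 7: 140 + 140 = 280
  roll 8: 120 + 110 + 110 = 340
  roll 9: 100 = 100
Every load is within 350 m, so 9 paper rolls suffice.

Yes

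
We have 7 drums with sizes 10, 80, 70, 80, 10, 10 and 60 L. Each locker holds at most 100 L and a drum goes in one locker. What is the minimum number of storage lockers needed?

4

Total = 80 + 80 + 70 + 60 + 10 + 10 + 10 = 320 L.
Lower bound: ⌈320/100⌉ = 4 storage lockers.
A packing using 4 storage lockers:
  locker 1: 80 + 10 + 10 = 100
  locker 2: 80 + 10 = 90
  locker 3: 70 = 70
  locker 4: 60 = 60
This matches the lower bound, so 4 is optimal.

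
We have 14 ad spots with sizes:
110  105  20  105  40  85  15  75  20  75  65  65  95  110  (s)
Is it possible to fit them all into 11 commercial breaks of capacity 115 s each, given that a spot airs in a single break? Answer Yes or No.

A valid assignment using 10 commercial breaks:
  break 1: 110 = 110
  break 2: 110 = 110
  break 3: 105 = 105
  break 4: 105 = 105
  break 5: 95 + 20 = 115
  break 6: 85 + 20 = 105
  break 7: 75 + 40 = 115
  break 8: 75 + 15 = 90
  break 9: 65 = 65
  break 10: 65 = 65
That uses only 10 ≤ 11, so 11 commercial breaks are enough.

Yes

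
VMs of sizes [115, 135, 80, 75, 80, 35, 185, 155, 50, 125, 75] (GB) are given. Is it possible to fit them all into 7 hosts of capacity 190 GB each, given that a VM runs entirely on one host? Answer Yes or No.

Yes

A valid assignment using 7 hosts:
  host 1: 185 = 185
  host 2: 155 + 35 = 190
  host 3: 135 + 50 = 185
  host 4: 125 = 125
  host 5: 115 + 75 = 190
  host 6: 80 + 80 = 160
  host 7: 75 = 75
Every load is within 190 GB, so 7 hosts suffice.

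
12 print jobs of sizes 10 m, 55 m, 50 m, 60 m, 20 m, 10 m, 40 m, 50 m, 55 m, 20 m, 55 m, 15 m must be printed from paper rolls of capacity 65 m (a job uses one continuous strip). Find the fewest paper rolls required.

8

Total = 60 + 55 + 55 + 55 + 50 + 50 + 40 + 20 + 20 + 15 + 10 + 10 = 440 m.
Lower bound: ⌈440/65⌉ = 7 paper rolls.
A packing using 8 paper rolls:
  roll 1: 60 = 60
  roll 2: 55 + 10 = 65
  roll 3: 55 + 10 = 65
  roll 4: 55 = 55
  roll 5: 50 + 15 = 65
  roll 6: 50 = 50
  roll 7: 40 + 20 = 60
  roll 8: 20 = 20
No arrangement into 7 paper rolls stays within capacity, so 8 is optimal.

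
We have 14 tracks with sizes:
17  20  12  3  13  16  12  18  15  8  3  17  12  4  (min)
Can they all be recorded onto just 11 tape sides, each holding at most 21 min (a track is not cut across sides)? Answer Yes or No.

A valid assignment using 10 tape sides:
  side 1: 20 = 20
  side 2: 18 + 3 = 21
  side 3: 17 + 4 = 21
  side 4: 17 + 3 = 20
  side 5: 16 = 16
  side 6: 15 = 15
  side 7: 13 + 8 = 21
  side 8: 12 = 12
  side 9: 12 = 12
  side 10: 12 = 12
That uses only 10 ≤ 11, so 11 tape sides are enough.

Yes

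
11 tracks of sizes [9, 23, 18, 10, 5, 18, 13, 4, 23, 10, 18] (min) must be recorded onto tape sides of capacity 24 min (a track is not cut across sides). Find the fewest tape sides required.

Total = 23 + 23 + 18 + 18 + 18 + 13 + 10 + 10 + 9 + 5 + 4 = 151 min.
Lower bound: ⌈151/24⌉ = 7 tape sides.
A packing using 7 tape sides:
  side 1: 23 = 23
  side 2: 23 = 23
  side 3: 18 + 5 = 23
  side 4: 18 + 4 = 22
  side 5: 18 = 18
  side 6: 13 + 10 = 23
  side 7: 10 + 9 = 19
This matches the lower bound, so 7 is optimal.

7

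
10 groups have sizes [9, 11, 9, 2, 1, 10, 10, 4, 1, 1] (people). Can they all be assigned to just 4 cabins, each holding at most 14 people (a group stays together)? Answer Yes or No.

No

Total = 58 people; ⌈58/14⌉ = 5.
At least 5 cabins are required, but only 4 are allowed.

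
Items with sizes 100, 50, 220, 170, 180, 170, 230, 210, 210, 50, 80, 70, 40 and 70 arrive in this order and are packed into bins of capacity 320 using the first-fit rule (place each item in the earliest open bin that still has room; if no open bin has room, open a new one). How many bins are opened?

7

  100 → bin 1 (new)  [load 100/320]
  50 → bin 1  [load 150/320]
  220 → bin 2 (new)  [load 220/320]
  170 → bin 1  [load 320/320]
  180 → bin 3 (new)  [load 180/320]
  170 → bin 4 (new)  [load 170/320]
  230 → bin 5 (new)  [load 230/320]
  210 → bin 6 (new)  [load 210/320]
  210 → bin 7 (new)  [load 210/320]
  50 → bin 2  [load 270/320]
  80 → bin 3  [load 260/320]
  70 → bin 4  [load 240/320]
  40 → bin 2  [load 310/320]
  70 → bin 4  [load 310/320]
7 bins opened.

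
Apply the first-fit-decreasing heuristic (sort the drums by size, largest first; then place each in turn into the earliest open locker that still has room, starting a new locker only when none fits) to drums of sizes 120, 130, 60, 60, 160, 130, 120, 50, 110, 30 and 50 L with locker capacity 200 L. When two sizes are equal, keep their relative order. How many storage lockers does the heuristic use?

Sorted descending: 160, 130, 130, 120, 120, 110, 60, 60, 50, 50, 30.
  160 → locker 1 (new)  [load 160/200]
  130 → locker 2 (new)  [load 130/200]
  130 → locker 3 (new)  [load 130/200]
  120 → locker 4 (new)  [load 120/200]
  120 → locker 5 (new)  [load 120/200]
  110 → locker 6 (new)  [load 110/200]
  60 → locker 2  [load 190/200]
  60 → locker 3  [load 190/200]
  50 → locker 4  [load 170/200]
  50 → locker 5  [load 170/200]
  30 → locker 1  [load 190/200]
6 storage lockers opened.

6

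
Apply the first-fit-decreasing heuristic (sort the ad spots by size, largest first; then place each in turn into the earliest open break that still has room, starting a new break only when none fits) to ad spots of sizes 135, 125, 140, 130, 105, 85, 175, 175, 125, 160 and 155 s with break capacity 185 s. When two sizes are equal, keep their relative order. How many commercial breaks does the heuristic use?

Sorted descending: 175, 175, 160, 155, 140, 135, 130, 125, 125, 105, 85.
  175 → break 1 (new)  [load 175/185]
  175 → break 2 (new)  [load 175/185]
  160 → break 3 (new)  [load 160/185]
  155 → break 4 (new)  [load 155/185]
  140 → break 5 (new)  [load 140/185]
  135 → break 6 (new)  [load 135/185]
  130 → break 7 (new)  [load 130/185]
  125 → break 8 (new)  [load 125/185]
  125 → break 9 (new)  [load 125/185]
  105 → break 10 (new)  [load 105/185]
  85 → break 11 (new)  [load 85/185]
11 commercial breaks opened.

11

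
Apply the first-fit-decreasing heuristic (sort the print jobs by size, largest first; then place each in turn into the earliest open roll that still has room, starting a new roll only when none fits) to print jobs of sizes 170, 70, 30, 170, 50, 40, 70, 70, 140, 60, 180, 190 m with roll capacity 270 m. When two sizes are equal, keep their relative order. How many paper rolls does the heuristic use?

Sorted descending: 190, 180, 170, 170, 140, 70, 70, 70, 60, 50, 40, 30.
  190 → roll 1 (new)  [load 190/270]
  180 → roll 2 (new)  [load 180/270]
  170 → roll 3 (new)  [load 170/270]
  170 → roll 4 (new)  [load 170/270]
  140 → roll 5 (new)  [load 140/270]
  70 → roll 1  [load 260/270]
  70 → roll 2  [load 250/270]
  70 → roll 3  [load 240/270]
  60 → roll 4  [load 230/270]
  50 → roll 5  [load 190/270]
  40 → roll 4  [load 270/270]
  30 → roll 3  [load 270/270]
5 paper rolls opened.

5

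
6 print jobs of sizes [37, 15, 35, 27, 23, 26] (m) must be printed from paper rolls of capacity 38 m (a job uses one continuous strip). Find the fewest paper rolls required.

Total = 37 + 35 + 27 + 26 + 23 + 15 = 163 m.
Lower bound: ⌈163/38⌉ = 5 paper rolls.
A packing using 5 paper rolls:
  roll 1: 37 = 37
  roll 2: 35 = 35
  roll 3: 27 = 27
  roll 4: 26 = 26
  roll 5: 23 + 15 = 38
This matches the lower bound, so 5 is optimal.

5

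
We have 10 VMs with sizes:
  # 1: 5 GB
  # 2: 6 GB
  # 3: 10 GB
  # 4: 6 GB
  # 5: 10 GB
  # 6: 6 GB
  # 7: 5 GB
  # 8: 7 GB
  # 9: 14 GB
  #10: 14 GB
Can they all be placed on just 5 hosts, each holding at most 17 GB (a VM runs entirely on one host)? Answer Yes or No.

No

Total = 83 GB; ⌈83/17⌉ = 5.
The bound of 5 does not rule out 5, but exhaustive search shows no assignment into 5 hosts of capacity 17 GB exists — the minimum is 6.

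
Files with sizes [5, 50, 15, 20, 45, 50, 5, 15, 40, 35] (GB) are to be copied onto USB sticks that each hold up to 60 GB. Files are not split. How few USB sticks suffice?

5

Total = 50 + 50 + 45 + 40 + 35 + 20 + 15 + 15 + 5 + 5 = 280 GB.
Lower bound: ⌈280/60⌉ = 5 USB sticks.
A packing using 5 USB sticks:
  USB stick 1: 50 + 5 + 5 = 60
  USB stick 2: 50 = 50
  USB stick 3: 45 + 15 = 60
  USB stick 4: 40 + 20 = 60
  USB stick 5: 35 + 15 = 50
This matches the lower bound, so 5 is optimal.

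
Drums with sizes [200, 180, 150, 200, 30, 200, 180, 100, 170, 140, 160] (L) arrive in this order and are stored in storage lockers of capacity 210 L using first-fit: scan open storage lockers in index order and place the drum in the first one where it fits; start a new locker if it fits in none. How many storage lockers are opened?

  200 → locker 1 (new)  [load 200/210]
  180 → locker 2 (new)  [load 180/210]
  150 → locker 3 (new)  [load 150/210]
  200 → locker 4 (new)  [load 200/210]
  30 → locker 2  [load 210/210]
  200 → locker 5 (new)  [load 200/210]
  180 → locker 6 (new)  [load 180/210]
  100 → locker 7 (new)  [load 100/210]
  170 → locker 8 (new)  [load 170/210]
  140 → locker 9 (new)  [load 140/210]
  160 → locker 10 (new)  [load 160/210]
10 storage lockers opened.

10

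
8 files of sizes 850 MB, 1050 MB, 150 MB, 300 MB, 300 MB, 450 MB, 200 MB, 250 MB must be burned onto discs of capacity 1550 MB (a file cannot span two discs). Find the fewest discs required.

Total = 1050 + 850 + 450 + 300 + 300 + 250 + 200 + 150 = 3550 MB.
Lower bound: ⌈3550/1550⌉ = 3 discs.
A packing using 3 discs:
  disc 1: 1050 + 450 = 1500
  disc 2: 850 + 300 + 300 = 1450
  disc 3: 250 + 200 + 150 = 600
This matches the lower bound, so 3 is optimal.

3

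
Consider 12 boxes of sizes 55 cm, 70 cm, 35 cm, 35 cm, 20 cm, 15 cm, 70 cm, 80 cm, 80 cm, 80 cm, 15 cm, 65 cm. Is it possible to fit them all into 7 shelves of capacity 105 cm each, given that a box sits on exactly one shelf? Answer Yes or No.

Yes

A valid assignment using 7 shelves:
  shelf 1: 80 + 20 = 100
  shelf 2: 80 + 15 = 95
  shelf 3: 80 + 15 = 95
  shelf 4: 70 + 35 = 105
  shelf 5: 70 + 35 = 105
  shelf 6: 65 = 65
  shelf 7: 55 = 55
Every load is within 105 cm, so 7 shelves suffice.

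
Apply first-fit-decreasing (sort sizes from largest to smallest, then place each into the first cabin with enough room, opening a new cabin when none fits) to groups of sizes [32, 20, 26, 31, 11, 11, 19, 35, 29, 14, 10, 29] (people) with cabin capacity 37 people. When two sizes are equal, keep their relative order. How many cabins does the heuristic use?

Sorted descending: 35, 32, 31, 29, 29, 26, 20, 19, 14, 11, 11, 10.
  35 → cabin 1 (new)  [load 35/37]
  32 → cabin 2 (new)  [load 32/37]
  31 → cabin 3 (new)  [load 31/37]
  29 → cabin 4 (new)  [load 29/37]
  29 → cabin 5 (new)  [load 29/37]
  26 → cabin 6 (new)  [load 26/37]
  20 → cabin 7 (new)  [load 20/37]
  19 → cabin 8 (new)  [load 19/37]
  14 → cabin 7  [load 34/37]
  11 → cabin 6  [load 37/37]
  11 → cabin 8  [load 30/37]
  10 → cabin 9 (new)  [load 10/37]
9 cabins opened.

9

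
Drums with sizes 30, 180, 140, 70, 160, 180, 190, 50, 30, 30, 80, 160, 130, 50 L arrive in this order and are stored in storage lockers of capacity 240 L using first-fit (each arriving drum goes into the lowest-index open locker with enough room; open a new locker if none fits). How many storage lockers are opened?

7

  30 → locker 1 (new)  [load 30/240]
  180 → locker 1  [load 210/240]
  140 → locker 2 (new)  [load 140/240]
  70 → locker 2  [load 210/240]
  160 → locker 3 (new)  [load 160/240]
  180 → locker 4 (new)  [load 180/240]
  190 → locker 5 (new)  [load 190/240]
  50 → locker 3  [load 210/240]
  30 → locker 1  [load 240/240]
  30 → locker 2  [load 240/240]
  80 → locker 6 (new)  [load 80/240]
  160 → locker 6  [load 240/240]
  130 → locker 7 (new)  [load 130/240]
  50 → locker 4  [load 230/240]
7 storage lockers opened.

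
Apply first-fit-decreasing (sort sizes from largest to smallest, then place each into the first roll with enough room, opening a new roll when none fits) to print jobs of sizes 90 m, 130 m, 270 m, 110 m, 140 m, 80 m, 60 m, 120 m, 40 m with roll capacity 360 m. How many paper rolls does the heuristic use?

3

Sorted descending: 270, 140, 130, 120, 110, 90, 80, 60, 40.
  270 → roll 1 (new)  [load 270/360]
  140 → roll 2 (new)  [load 140/360]
  130 → roll 2  [load 270/360]
  120 → roll 3 (new)  [load 120/360]
  110 → roll 3  [load 230/360]
  90 → roll 1  [load 360/360]
  80 → roll 2  [load 350/360]
  60 → roll 3  [load 290/360]
  40 → roll 3  [load 330/360]
3 paper rolls opened.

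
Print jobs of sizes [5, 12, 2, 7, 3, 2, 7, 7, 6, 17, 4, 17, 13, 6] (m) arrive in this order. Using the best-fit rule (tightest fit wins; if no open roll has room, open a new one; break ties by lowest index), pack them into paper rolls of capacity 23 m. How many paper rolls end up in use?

  5 → roll 1 (new)  [load 5/23]
  12 → roll 1  [load 17/23]
  2 → roll 1  [load 19/23]
  7 → roll 2 (new)  [load 7/23]
  3 → roll 1  [load 22/23]
  2 → roll 2  [load 9/23]
  7 → roll 2  [load 16/23]
  7 → roll 2  [load 23/23]
  6 → roll 3 (new)  [load 6/23]
  17 → roll 3  [load 23/23]
  4 → roll 4 (new)  [load 4/23]
  17 → roll 4  [load 21/23]
  13 → roll 5 (new)  [load 13/23]
  6 → roll 5  [load 19/23]
5 paper rolls opened.

5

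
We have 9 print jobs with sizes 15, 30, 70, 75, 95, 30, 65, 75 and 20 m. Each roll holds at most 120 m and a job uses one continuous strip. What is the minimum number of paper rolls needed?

5

Total = 95 + 75 + 75 + 70 + 65 + 30 + 30 + 20 + 15 = 475 m.
Lower bound: ⌈475/120⌉ = 4 paper rolls.
Also, 5 print jobs each exceed 60 m, and no two of those can share a roll, so at least 5 paper rolls are needed.
A packing using 5 paper rolls:
  roll 1: 95 + 20 = 115
  roll 2: 75 + 30 + 15 = 120
  roll 3: 75 + 30 = 105
  roll 4: 70 = 70
  roll 5: 65 = 65
This matches the lower bound, so 5 is optimal.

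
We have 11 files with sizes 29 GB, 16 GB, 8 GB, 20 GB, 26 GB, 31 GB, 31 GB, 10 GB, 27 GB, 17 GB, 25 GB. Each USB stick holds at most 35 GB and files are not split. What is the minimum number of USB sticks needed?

Total = 31 + 31 + 29 + 27 + 26 + 25 + 20 + 17 + 16 + 10 + 8 = 240 GB.
Lower bound: ⌈240/35⌉ = 7 USB sticks.
A packing using 8 USB sticks:
  USB stick 1: 31 = 31
  USB stick 2: 31 = 31
  USB stick 3: 29 = 29
  USB stick 4: 27 + 8 = 35
  USB stick 5: 26 = 26
  USB stick 6: 25 + 10 = 35
  USB stick 7: 20 = 20
  USB stick 8: 17 + 16 = 33
No arrangement into 7 USB sticks stays within capacity, so 8 is optimal.

8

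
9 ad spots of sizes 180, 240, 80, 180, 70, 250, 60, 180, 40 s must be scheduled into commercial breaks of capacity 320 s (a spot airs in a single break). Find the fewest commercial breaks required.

5

Total = 250 + 240 + 180 + 180 + 180 + 80 + 70 + 60 + 40 = 1280 s.
Lower bound: ⌈1280/320⌉ = 4 commercial breaks.
Also, 5 ad spots each exceed 160 s, and no two of those can share a break, so at least 5 commercial breaks are needed.
A packing using 5 commercial breaks:
  break 1: 250 + 70 = 320
  break 2: 240 + 80 = 320
  break 3: 180 + 60 + 40 = 280
  break 4: 180 = 180
  break 5: 180 = 180
This matches the lower bound, so 5 is optimal.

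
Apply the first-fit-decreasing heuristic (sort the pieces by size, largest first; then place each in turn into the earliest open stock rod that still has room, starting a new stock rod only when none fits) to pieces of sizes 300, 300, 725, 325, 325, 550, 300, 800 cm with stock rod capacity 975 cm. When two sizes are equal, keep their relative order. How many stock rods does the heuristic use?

5

Sorted descending: 800, 725, 550, 325, 325, 300, 300, 300.
  800 → stock rod 1 (new)  [load 800/975]
  725 → stock rod 2 (new)  [load 725/975]
  550 → stock rod 3 (new)  [load 550/975]
  325 → stock rod 3  [load 875/975]
  325 → stock rod 4 (new)  [load 325/975]
  300 → stock rod 4  [load 625/975]
  300 → stock rod 4  [load 925/975]
  300 → stock rod 5 (new)  [load 300/975]
5 stock rods opened.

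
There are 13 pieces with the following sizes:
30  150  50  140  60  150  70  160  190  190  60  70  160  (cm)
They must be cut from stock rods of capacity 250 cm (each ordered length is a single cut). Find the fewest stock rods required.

Total = 190 + 190 + 160 + 160 + 150 + 150 + 140 + 70 + 70 + 60 + 60 + 50 + 30 = 1480 cm.
Lower bound: ⌈1480/250⌉ = 6 stock rods.
Also, 7 pieces each exceed 125 cm, and no two of those can share a stock rod, so at least 7 stock rods are needed.
A packing using 7 stock rods:
  stock rod 1: 190 + 60 = 250
  stock rod 2: 190 + 60 = 250
  stock rod 3: 160 + 70 = 230
  stock rod 4: 160 + 70 = 230
  stock rod 5: 150 + 50 + 30 = 230
  stock rod 6: 150 = 150
  stock rod 7: 140 = 140
This matches the lower bound, so 7 is optimal.

7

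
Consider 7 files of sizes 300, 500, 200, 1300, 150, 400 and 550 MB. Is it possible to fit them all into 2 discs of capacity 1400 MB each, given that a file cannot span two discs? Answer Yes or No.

No

Total = 3400 MB; ⌈3400/1400⌉ = 3.
At least 3 discs are required, but only 2 are allowed.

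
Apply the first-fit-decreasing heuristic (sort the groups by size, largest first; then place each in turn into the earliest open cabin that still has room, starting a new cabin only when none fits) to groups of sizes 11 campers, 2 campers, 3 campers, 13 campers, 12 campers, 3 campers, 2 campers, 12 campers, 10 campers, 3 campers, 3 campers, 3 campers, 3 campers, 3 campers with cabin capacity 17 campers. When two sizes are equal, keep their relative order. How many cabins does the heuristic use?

5

Sorted descending: 13, 12, 12, 11, 10, 3, 3, 3, 3, 3, 3, 3, 2, 2.
  13 → cabin 1 (new)  [load 13/17]
  12 → cabin 2 (new)  [load 12/17]
  12 → cabin 3 (new)  [load 12/17]
  11 → cabin 4 (new)  [load 11/17]
  10 → cabin 5 (new)  [load 10/17]
  3 → cabin 1  [load 16/17]
  3 → cabin 2  [load 15/17]
  3 → cabin 3  [load 15/17]
  3 → cabin 4  [load 14/17]
  3 → cabin 4  [load 17/17]
  3 → cabin 5  [load 13/17]
  3 → cabin 5  [load 16/17]
  2 → cabin 2  [load 17/17]
  2 → cabin 3  [load 17/17]
5 cabins opened.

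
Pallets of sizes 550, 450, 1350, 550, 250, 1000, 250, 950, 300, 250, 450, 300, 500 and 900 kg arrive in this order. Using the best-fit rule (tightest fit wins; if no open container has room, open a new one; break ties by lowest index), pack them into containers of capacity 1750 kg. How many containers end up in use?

  550 → container 1 (new)  [load 550/1750]
  450 → container 1  [load 1000/1750]
  1350 → container 2 (new)  [load 1350/1750]
  550 → container 1  [load 1550/1750]
  250 → container 2  [load 1600/1750]
  1000 → container 3 (new)  [load 1000/1750]
  250 → container 3  [load 1250/1750]
  950 → container 4 (new)  [load 950/1750]
  300 → container 3  [load 1550/1750]
  250 → container 4  [load 1200/1750]
  450 → container 4  [load 1650/1750]
  300 → container 5 (new)  [load 300/1750]
  500 → container 5  [load 800/1750]
  900 → container 5  [load 1700/1750]
5 containers opened.

5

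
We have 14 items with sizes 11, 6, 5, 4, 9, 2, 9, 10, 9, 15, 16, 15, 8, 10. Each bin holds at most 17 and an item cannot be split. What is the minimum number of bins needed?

Total = 16 + 15 + 15 + 11 + 10 + 10 + 9 + 9 + 9 + 8 + 6 + 5 + 4 + 2 = 129.
Lower bound: ⌈129/17⌉ = 8 bins.
Also, 9 items each exceed 17/2, and no two of those can share a bin, so at least 9 bins are needed.
A packing using 9 bins:
  bin 1: 16 = 16
  bin 2: 15 + 2 = 17
  bin 3: 15 = 15
  bin 4: 11 + 6 = 17
  bin 5: 10 + 5 = 15
  bin 6: 10 + 4 = 14
  bin 7: 9 + 8 = 17
  bin 8: 9 = 9
  bin 9: 9 = 9
This matches the lower bound, so 9 is optimal.

9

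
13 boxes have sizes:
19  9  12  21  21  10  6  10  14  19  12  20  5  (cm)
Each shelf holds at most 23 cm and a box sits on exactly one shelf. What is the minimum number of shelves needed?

Total = 21 + 21 + 20 + 19 + 19 + 14 + 12 + 12 + 10 + 10 + 9 + 6 + 5 = 178 cm.
Lower bound: ⌈178/23⌉ = 8 shelves.
A packing using 9 shelves:
  shelf 1: 21 = 21
  shelf 2: 21 = 21
  shelf 3: 20 = 20
  shelf 4: 19 = 19
  shelf 5: 19 = 19
  shelf 6: 14 + 9 = 23
  shelf 7: 12 + 10 = 22
  shelf 8: 12 + 10 = 22
  shelf 9: 6 + 5 = 11
No arrangement into 8 shelves stays within capacity, so 9 is optimal.

9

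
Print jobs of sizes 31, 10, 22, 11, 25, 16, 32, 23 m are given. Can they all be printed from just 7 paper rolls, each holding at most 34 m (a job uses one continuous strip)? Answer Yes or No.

A valid assignment using 6 paper rolls:
  roll 1: 32 = 32
  roll 2: 31 = 31
  roll 3: 25 = 25
  roll 4: 23 + 11 = 34
  roll 5: 22 + 10 = 32
  roll 6: 16 = 16
That uses only 6 ≤ 7, so 7 paper rolls are enough.

Yes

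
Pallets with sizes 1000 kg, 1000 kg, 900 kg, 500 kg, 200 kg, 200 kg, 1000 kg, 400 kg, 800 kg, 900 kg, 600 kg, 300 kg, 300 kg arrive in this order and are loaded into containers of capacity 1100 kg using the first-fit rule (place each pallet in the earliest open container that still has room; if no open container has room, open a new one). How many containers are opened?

  1000 → container 1 (new)  [load 1000/1100]
  1000 → container 2 (new)  [load 1000/1100]
  900 → container 3 (new)  [load 900/1100]
  500 → container 4 (new)  [load 500/1100]
  200 → container 3  [load 1100/1100]
  200 → container 4  [load 700/1100]
  1000 → container 5 (new)  [load 1000/1100]
  400 → container 4  [load 1100/1100]
  800 → container 6 (new)  [load 800/1100]
  900 → container 7 (new)  [load 900/1100]
  600 → container 8 (new)  [load 600/1100]
  300 → container 6  [load 1100/1100]
  300 → container 8  [load 900/1100]
8 containers opened.

8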